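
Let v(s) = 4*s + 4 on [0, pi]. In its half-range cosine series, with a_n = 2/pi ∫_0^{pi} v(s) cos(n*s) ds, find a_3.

a_3 = 2/pi ∫_0^{pi} (4*s + 4) cos(3*s) ds.
Integrating by parts (boundary term plus one more integral), an antiderivative of (4*s + 4) cos(3*s) is 4*s*sin(3*s)/3 + 4*sin(3*s)/3 + 4*cos(3*s)/9; evaluating from 0 to pi: ∫_{0}^{pi} (4*s + 4) cos(3*s) ds = (-4/9) - (4/9) = -8/9.
Hence a_3 = (2/pi)·(-8/9) = -16/(9*pi).

-16/(9*pi)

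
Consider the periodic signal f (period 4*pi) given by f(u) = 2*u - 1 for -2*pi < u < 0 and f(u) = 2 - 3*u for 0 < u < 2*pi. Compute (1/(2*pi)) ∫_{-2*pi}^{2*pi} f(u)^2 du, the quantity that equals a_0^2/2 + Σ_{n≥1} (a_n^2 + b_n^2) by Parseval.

(1/(2*pi)) ∫_{-2*pi}^{2*pi} f(u)^2 du = (1/(2*pi)) · (2*pi*(-24*pi + 15 + 52*pi**2)/3) = -8*pi + 5 + 52*pi**2/3.

-8*pi + 5 + 52*pi**2/3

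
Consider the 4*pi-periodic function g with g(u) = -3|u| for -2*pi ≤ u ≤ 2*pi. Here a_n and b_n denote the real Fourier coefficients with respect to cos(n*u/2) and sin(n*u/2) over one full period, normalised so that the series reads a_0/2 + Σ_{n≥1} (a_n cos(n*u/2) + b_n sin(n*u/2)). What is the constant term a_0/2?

-3*pi

a_0 = (1/(2*pi)) ∫_{-2*pi}^{2*pi} g(u) du = (1/(2*pi)) · (-12*pi**2) = -6*pi.
So the constant term a_0/2 = -3*pi.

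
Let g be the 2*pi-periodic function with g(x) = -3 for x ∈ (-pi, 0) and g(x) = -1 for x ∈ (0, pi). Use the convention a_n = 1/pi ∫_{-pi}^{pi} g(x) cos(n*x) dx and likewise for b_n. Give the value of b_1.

4/pi

b_1 = 1/pi ∫_{-pi}^{pi} g(x) sin(x) dx.
Split the integral at the breakpoints.
Directly, an antiderivative of (-3) sin(x) is 3*cos(x); evaluating from -pi to 0: ∫_{-pi}^{0} (-3) sin(x) dx = (3) - (-3) = 6.
Directly, an antiderivative of (-1) sin(x) is cos(x); evaluating from 0 to pi: ∫_{0}^{pi} (-1) sin(x) dx = (-1) - (1) = -2.
Summing the pieces and multiplying by (1/pi) gives b_1 = 4/pi.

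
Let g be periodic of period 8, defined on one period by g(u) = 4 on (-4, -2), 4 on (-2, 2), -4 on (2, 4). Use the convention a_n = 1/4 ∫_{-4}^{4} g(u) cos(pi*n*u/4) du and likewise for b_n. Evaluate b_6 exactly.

8/(3*pi)

b_6 = 1/4 ∫_{-4}^{4} g(u) sin(3*pi*u/2) du.
Split the integral at the breakpoints.
Directly, an antiderivative of (4) sin(3*pi*u/2) is -8*cos(3*pi*u/2)/(3*pi); evaluating from -4 to -2: ∫_{-4}^{-2} (4) sin(3*pi*u/2) du = (8/(3*pi)) - (-8/(3*pi)) = 16/(3*pi).
Directly, an antiderivative of (4) sin(3*pi*u/2) is -8*cos(3*pi*u/2)/(3*pi); evaluating from -2 to 2: ∫_{-2}^{2} (4) sin(3*pi*u/2) du = (8/(3*pi)) - (8/(3*pi)) = 0.
Directly, an antiderivative of (-4) sin(3*pi*u/2) is 8*cos(3*pi*u/2)/(3*pi); evaluating from 2 to 4: ∫_{2}^{4} (-4) sin(3*pi*u/2) du = (8/(3*pi)) - (-8/(3*pi)) = 16/(3*pi).
Summing the pieces and multiplying by (1/4) gives b_6 = 8/(3*pi).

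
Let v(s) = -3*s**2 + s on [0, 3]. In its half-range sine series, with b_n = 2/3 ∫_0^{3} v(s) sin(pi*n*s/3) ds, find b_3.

b_3 = 2/3 ∫_0^{3} (-3*s**2 + s) sin(pi*s) ds.
Integrating by parts twice (tabular method), an antiderivative of (-3*s**2 + s) sin(pi*s) is 3*s**2*cos(pi*s)/pi - 6*s*sin(pi*s)/pi**2 - s*cos(pi*s)/pi + sin(pi*s)/pi**2 - 6*cos(pi*s)/pi**3; evaluating from 0 to 3: ∫_{0}^{3} (-3*s**2 + s) sin(pi*s) ds = (-24/pi + 6/pi**3) - (-6/pi**3) = -24/pi + 12/pi**3.
Hence b_3 = (2/3)·(-24/pi + 12/pi**3) = -16/pi + 8/pi**3.

-16/pi + 8/pi**3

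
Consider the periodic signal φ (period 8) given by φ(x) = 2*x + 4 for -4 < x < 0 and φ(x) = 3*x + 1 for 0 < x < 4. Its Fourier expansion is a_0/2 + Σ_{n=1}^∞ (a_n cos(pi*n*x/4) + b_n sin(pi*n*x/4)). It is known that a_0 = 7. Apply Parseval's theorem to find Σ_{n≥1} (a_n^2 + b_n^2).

251/6

Parseval: a_0^2/2 + Σ_{n≥1} (a_n^2+b_n^2) = 1/4 ∫_{-4}^{4} φ(x)^2 dx = 199/3.
Subtract a_0^2/2 = 49/2: Σ (a_n^2+b_n^2) = 251/6.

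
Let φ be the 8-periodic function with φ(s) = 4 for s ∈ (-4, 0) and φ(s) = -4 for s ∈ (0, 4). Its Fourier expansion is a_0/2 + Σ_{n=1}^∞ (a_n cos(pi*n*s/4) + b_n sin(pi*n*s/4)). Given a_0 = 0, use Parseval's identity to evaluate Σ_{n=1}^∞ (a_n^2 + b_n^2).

32

Parseval: a_0^2/2 + Σ_{n≥1} (a_n^2+b_n^2) = 1/4 ∫_{-4}^{4} φ(s)^2 ds = 32.
Subtract a_0^2/2 = 0: Σ (a_n^2+b_n^2) = 32.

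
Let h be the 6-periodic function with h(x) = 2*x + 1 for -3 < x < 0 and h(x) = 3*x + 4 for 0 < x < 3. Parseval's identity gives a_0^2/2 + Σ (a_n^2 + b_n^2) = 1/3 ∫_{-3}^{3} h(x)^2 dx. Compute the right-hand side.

86

1/3 ∫_{-3}^{3} h(x)^2 dx = 1/3 · (258) = 86.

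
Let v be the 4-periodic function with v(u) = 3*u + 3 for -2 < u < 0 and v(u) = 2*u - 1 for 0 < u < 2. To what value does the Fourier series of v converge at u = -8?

u = -8 differs from u = 0 by -2 full period(s), and the series is 4-periodic.
At u = 0 the one-sided limits are v(0^-) = 3 and v(0^+) = -1.
By Dirichlet's theorem the series converges to their average, [(3) + (-1)]/2 = 1.

1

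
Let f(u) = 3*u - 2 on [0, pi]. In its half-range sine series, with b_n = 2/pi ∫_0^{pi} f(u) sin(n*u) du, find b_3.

b_3 = 2/pi ∫_0^{pi} (3*u - 2) sin(3*u) du.
Integrating by parts (boundary term plus one more integral), an antiderivative of (3*u - 2) sin(3*u) is -u*cos(3*u) + sin(3*u)/3 + 2*cos(3*u)/3; evaluating from 0 to pi: ∫_{0}^{pi} (3*u - 2) sin(3*u) du = (-2/3 + pi) - (2/3) = -4/3 + pi.
Hence b_3 = (2/pi)·(-4/3 + pi) = 2 - 8/(3*pi).

2 - 8/(3*pi)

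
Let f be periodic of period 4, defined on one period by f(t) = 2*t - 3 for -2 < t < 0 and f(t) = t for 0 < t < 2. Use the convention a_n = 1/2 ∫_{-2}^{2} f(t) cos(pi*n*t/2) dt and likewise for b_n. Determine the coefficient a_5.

4/(25*pi**2)

a_5 = 1/2 ∫_{-2}^{2} f(t) cos(5*pi*t/2) dt.
Split the integral at the breakpoints.
Integrating by parts (boundary term plus one more integral), an antiderivative of (2*t - 3) cos(5*pi*t/2) is 4*t*sin(5*pi*t/2)/(5*pi) - 6*sin(5*pi*t/2)/(5*pi) + 8*cos(5*pi*t/2)/(25*pi**2); evaluating from -2 to 0: ∫_{-2}^{0} (2*t - 3) cos(5*pi*t/2) dt = (8/(25*pi**2)) - (-8/(25*pi**2)) = 16/(25*pi**2).
Integrating by parts (boundary term plus one more integral), an antiderivative of (t) cos(5*pi*t/2) is 2*t*sin(5*pi*t/2)/(5*pi) + 4*cos(5*pi*t/2)/(25*pi**2); evaluating from 0 to 2: ∫_{0}^{2} (t) cos(5*pi*t/2) dt = (-4/(25*pi**2)) - (4/(25*pi**2)) = -8/(25*pi**2).
Summing the pieces and multiplying by (1/2) gives a_5 = 4/(25*pi**2).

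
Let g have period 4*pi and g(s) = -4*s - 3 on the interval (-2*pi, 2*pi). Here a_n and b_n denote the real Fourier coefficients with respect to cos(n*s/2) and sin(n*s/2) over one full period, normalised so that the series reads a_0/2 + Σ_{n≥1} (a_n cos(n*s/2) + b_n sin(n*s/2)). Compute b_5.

-16/5

b_5 = (1/(2*pi)) ∫_{-2*pi}^{2*pi} g(s) sin(5*s/2) ds.
Integrating by parts (boundary term plus one more integral), an antiderivative of (-4*s - 3) sin(5*s/2) is 8*s*cos(5*s/2)/5 - 16*sin(5*s/2)/25 + 6*cos(5*s/2)/5; evaluating from -2*pi to 2*pi: ∫_{-2*pi}^{2*pi} (-4*s - 3) sin(5*s/2) ds = (-16*pi/5 - 6/5) - (-6/5 + 16*pi/5) = -32*pi/5.
Hence b_5 = (1/(2*pi))·(-32*pi/5) = -16/5.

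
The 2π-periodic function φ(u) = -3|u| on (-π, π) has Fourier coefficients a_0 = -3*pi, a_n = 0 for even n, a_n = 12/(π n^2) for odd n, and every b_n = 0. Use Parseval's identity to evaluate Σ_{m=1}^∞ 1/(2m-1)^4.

Parseval: a_0^2/2 + Σ a_n^2 = (1/π) ∫_{-π}^{π} φ(u)^2 du = 6*pi**2.
Subtract a_0^2/2 = 9*pi**2/2: Σ a_n^2 = 3*pi**2/2.
Only odd n contribute, with a_n^2 = 144/(π^2 n^4), so Σ_{m≥1} 1/(2m-1)^4 = π^2·(3*pi**2/2)/144 = pi**4/96.

pi**4/96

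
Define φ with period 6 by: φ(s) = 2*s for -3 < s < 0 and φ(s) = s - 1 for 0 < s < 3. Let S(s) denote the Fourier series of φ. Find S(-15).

-2

s = -15 differs from s = -3 by -2 full period(s), and the series is 6-periodic.
At s = -3 the one-sided limits are φ(-3^-) = 2 and φ(-3^+) = -6.
By Dirichlet's theorem the series converges to their average, [(2) + (-6)]/2 = -2.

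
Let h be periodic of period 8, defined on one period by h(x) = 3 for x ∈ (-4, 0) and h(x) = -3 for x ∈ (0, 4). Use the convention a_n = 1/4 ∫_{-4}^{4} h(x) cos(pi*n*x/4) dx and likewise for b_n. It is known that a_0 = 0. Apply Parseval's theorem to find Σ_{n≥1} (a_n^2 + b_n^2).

18

Parseval: a_0^2/2 + Σ_{n≥1} (a_n^2+b_n^2) = 1/4 ∫_{-4}^{4} h(x)^2 dx = 18.
Subtract a_0^2/2 = 0: Σ (a_n^2+b_n^2) = 18.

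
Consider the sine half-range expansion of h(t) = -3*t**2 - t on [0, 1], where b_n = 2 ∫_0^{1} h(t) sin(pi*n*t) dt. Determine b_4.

2/pi

b_4 = 2 ∫_0^{1} (-3*t**2 - t) sin(4*pi*t) dt.
Integrating by parts twice (tabular method), an antiderivative of (-3*t**2 - t) sin(4*pi*t) is 3*t**2*cos(4*pi*t)/(4*pi) - 3*t*sin(4*pi*t)/(8*pi**2) + t*cos(4*pi*t)/(4*pi) - sin(4*pi*t)/(16*pi**2) - 3*cos(4*pi*t)/(32*pi**3); evaluating from 0 to 1: ∫_{0}^{1} (-3*t**2 - t) sin(4*pi*t) dt = ((-3/32 + pi**2)/pi**3) - (-3/(32*pi**3)) = 1/pi.
Hence b_4 = 2·(1/pi) = 2/pi.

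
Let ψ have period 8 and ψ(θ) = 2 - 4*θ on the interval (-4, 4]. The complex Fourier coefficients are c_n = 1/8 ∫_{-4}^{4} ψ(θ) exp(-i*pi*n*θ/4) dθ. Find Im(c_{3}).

Since ψ is real-valued, Im(c_{3}) = -1/8 ∫_{-4}^{4} ψ(θ) sin(3*pi*θ/4) dθ = -b_{3}/2.
Integrating by parts (boundary term plus one more integral), an antiderivative of (2 - 4*θ) sin(3*pi*θ/4) is 16*θ*cos(3*pi*θ/4)/(3*pi) - 64*sin(3*pi*θ/4)/(9*pi**2) - 8*cos(3*pi*θ/4)/(3*pi); evaluating from -4 to 4: ∫_{-4}^{4} (2 - 4*θ) sin(3*pi*θ/4) dθ = (-56/(3*pi)) - (24/pi) = -128/(3*pi).
Hence Im(c_{3}) = (-1/8)·(-128/(3*pi)) = 16/(3*pi).

16/(3*pi)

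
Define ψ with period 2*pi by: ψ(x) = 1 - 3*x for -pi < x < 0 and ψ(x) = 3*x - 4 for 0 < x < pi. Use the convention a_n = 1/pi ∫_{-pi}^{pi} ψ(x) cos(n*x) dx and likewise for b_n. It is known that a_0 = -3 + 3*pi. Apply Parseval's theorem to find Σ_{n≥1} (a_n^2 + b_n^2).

Parseval: a_0^2/2 + Σ_{n≥1} (a_n^2+b_n^2) = 1/pi ∫_{-pi}^{pi} ψ(x)^2 dx = -9*pi + 17 + 6*pi**2.
Subtract a_0^2/2 = 9*(1 - pi)**2/2: Σ (a_n^2+b_n^2) = 25/2 + 3*pi**2/2.

25/2 + 3*pi**2/2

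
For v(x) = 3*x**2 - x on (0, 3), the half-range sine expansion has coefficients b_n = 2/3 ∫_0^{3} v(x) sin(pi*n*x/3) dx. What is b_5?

24*(-9 + 50*pi**2)/(125*pi**3)

b_5 = 2/3 ∫_0^{3} (3*x**2 - x) sin(5*pi*x/3) dx.
Integrating by parts twice (tabular method), an antiderivative of (3*x**2 - x) sin(5*pi*x/3) is -9*x**2*cos(5*pi*x/3)/(5*pi) + 54*x*sin(5*pi*x/3)/(25*pi**2) + 3*x*cos(5*pi*x/3)/(5*pi) - 9*sin(5*pi*x/3)/(25*pi**2) + 162*cos(5*pi*x/3)/(125*pi**3); evaluating from 0 to 3: ∫_{0}^{3} (3*x**2 - x) sin(5*pi*x/3) dx = (18*(-9 + 100*pi**2)/(125*pi**3)) - (162/(125*pi**3)) = 36*(-9 + 50*pi**2)/(125*pi**3).
Hence b_5 = (2/3)·(36*(-9 + 50*pi**2)/(125*pi**3)) = 24*(-9 + 50*pi**2)/(125*pi**3).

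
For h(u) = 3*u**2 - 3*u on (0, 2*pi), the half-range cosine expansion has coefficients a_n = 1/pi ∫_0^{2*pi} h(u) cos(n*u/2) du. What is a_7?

24*(1 - 2*pi)/(49*pi)

a_7 = 1/pi ∫_0^{2*pi} (3*u**2 - 3*u) cos(7*u/2) du.
Integrating by parts twice (tabular method), an antiderivative of (3*u**2 - 3*u) cos(7*u/2) is 6*u**2*sin(7*u/2)/7 - 6*u*sin(7*u/2)/7 + 24*u*cos(7*u/2)/49 - 48*sin(7*u/2)/343 - 12*cos(7*u/2)/49; evaluating from 0 to 2*pi: ∫_{0}^{2*pi} (3*u**2 - 3*u) cos(7*u/2) du = (12/49 - 48*pi/49) - (-12/49) = 24/49 - 48*pi/49.
Hence a_7 = (1/pi)·(24/49 - 48*pi/49) = 24*(1 - 2*pi)/(49*pi).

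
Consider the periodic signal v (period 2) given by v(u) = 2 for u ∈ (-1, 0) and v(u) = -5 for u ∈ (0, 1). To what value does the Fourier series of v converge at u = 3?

-3/2

u = 3 differs from u = -1 by 2 full period(s), and the series is 2-periodic.
At u = -1 the one-sided limits are v(-1^-) = -5 and v(-1^+) = 2.
By Dirichlet's theorem the series converges to their average, [(-5) + (2)]/2 = -3/2.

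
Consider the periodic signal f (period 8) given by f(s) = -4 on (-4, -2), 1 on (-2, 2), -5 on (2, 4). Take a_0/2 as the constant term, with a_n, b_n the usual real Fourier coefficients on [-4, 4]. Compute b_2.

1/pi

b_2 = 1/4 ∫_{-4}^{4} f(s) sin(pi*s/2) ds.
Split the integral at the breakpoints.
Directly, an antiderivative of (-4) sin(pi*s/2) is 8*cos(pi*s/2)/pi; evaluating from -4 to -2: ∫_{-4}^{-2} (-4) sin(pi*s/2) ds = (-8/pi) - (8/pi) = -16/pi.
Directly, an antiderivative of (1) sin(pi*s/2) is -2*cos(pi*s/2)/pi; evaluating from -2 to 2: ∫_{-2}^{2} (1) sin(pi*s/2) ds = (2/pi) - (2/pi) = 0.
Directly, an antiderivative of (-5) sin(pi*s/2) is 10*cos(pi*s/2)/pi; evaluating from 2 to 4: ∫_{2}^{4} (-5) sin(pi*s/2) ds = (10/pi) - (-10/pi) = 20/pi.
Summing the pieces and multiplying by (1/4) gives b_2 = 1/pi.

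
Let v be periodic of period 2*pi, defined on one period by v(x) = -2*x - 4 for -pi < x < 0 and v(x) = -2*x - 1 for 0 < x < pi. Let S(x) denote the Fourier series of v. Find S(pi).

-5/2

At x = pi the one-sided limits are v(pi^-) = -2*pi - 1 and v(pi^+) = -4 + 2*pi.
By Dirichlet's theorem the series converges to their average, [(-2*pi - 1) + (-4 + 2*pi)]/2 = -5/2.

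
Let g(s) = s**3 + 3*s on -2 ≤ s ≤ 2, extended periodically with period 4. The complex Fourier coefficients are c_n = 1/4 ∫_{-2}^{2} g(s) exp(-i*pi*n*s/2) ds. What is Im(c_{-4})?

Since g is real-valued, Im(c_{-4}) = -1/4 ∫_{-2}^{2} g(s) sin(-2*pi*s) ds = b_{4}/2.
g is odd and sin(-2*pi*s) is odd, so the integrand is even: ∫_{-2}^{2} g(s) sin(-2*pi*s) ds = 2∫_0^{2} g(s) sin(-2*pi*s) ds.
Integrating by parts three times (tabular method), an antiderivative of (s**3 + 3*s) sin(-2*pi*s) is s**3*cos(2*pi*s)/(2*pi) - 3*s**2*sin(2*pi*s)/(4*pi**2) - 3*s*cos(2*pi*s)/(4*pi**3) + 3*s*cos(2*pi*s)/(2*pi) - 3*sin(2*pi*s)/(4*pi**2) + 3*sin(2*pi*s)/(8*pi**4); evaluating from 0 to 2: ∫_{0}^{2} (s**3 + 3*s) sin(-2*pi*s) ds = (-3/(2*pi**3) + 7/pi) - (0) = -3/(2*pi**3) + 7/pi.
So ∫_{-2}^{2} g(s) sin(-2*pi*s) ds = -3/pi**3 + 14/pi.
Hence Im(c_{-4}) = (-1/4)·(-3/pi**3 + 14/pi) = (3 - 14*pi**2)/(4*pi**3).

(3 - 14*pi**2)/(4*pi**3)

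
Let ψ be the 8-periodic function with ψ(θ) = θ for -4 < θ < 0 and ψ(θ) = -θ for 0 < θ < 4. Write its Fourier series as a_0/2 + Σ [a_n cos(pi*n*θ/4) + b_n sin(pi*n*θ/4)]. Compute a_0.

a_0 = 1/4 ∫_{-4}^{4} ψ(θ) dθ = 1/4 · (-16) = -4.

-4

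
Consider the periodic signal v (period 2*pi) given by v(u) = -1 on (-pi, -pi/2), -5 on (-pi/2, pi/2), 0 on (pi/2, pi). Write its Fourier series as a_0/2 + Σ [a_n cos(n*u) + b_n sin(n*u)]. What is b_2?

-1/pi

b_2 = 1/pi ∫_{-pi}^{pi} v(u) sin(2*u) du.
Split the integral at the breakpoints.
Directly, an antiderivative of (-1) sin(2*u) is cos(2*u)/2; evaluating from -pi to -pi/2: ∫_{-pi}^{-pi/2} (-1) sin(2*u) du = (-1/2) - (1/2) = -1.
Directly, an antiderivative of (-5) sin(2*u) is 5*cos(2*u)/2; evaluating from -pi/2 to pi/2: ∫_{-pi/2}^{pi/2} (-5) sin(2*u) du = (-5/2) - (-5/2) = 0.
∫_{pi/2}^{pi} (0) sin(2*u) du = 0.
Summing the pieces and multiplying by (1/pi) gives b_2 = -1/pi.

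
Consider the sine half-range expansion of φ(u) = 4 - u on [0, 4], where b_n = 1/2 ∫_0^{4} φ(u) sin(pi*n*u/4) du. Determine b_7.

8/(7*pi)

b_7 = 1/2 ∫_0^{4} (4 - u) sin(7*pi*u/4) du.
Integrating by parts (boundary term plus one more integral), an antiderivative of (4 - u) sin(7*pi*u/4) is 4*u*cos(7*pi*u/4)/(7*pi) - 16*sin(7*pi*u/4)/(49*pi**2) - 16*cos(7*pi*u/4)/(7*pi); evaluating from 0 to 4: ∫_{0}^{4} (4 - u) sin(7*pi*u/4) du = (0) - (-16/(7*pi)) = 16/(7*pi).
Hence b_7 = (1/2)·(16/(7*pi)) = 8/(7*pi).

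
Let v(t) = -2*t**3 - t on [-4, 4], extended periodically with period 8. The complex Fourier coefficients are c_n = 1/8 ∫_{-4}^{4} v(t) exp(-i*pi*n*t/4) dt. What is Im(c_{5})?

Since v is real-valued, Im(c_{5}) = -1/8 ∫_{-4}^{4} v(t) sin(5*pi*t/4) dt = -b_{5}/2.
v is odd and sin(5*pi*t/4) is odd, so the integrand is even: ∫_{-4}^{4} v(t) sin(5*pi*t/4) dt = 2∫_0^{4} v(t) sin(5*pi*t/4) dt.
Integrating by parts three times (tabular method), an antiderivative of (-2*t**3 - t) sin(5*pi*t/4) is 8*t**3*cos(5*pi*t/4)/(5*pi) - 96*t**2*sin(5*pi*t/4)/(25*pi**2) - 768*t*cos(5*pi*t/4)/(125*pi**3) + 4*t*cos(5*pi*t/4)/(5*pi) - 16*sin(5*pi*t/4)/(25*pi**2) + 3072*sin(5*pi*t/4)/(625*pi**4); evaluating from 0 to 4: ∫_{0}^{4} (-2*t**3 - t) sin(5*pi*t/4) dt = (48*(64 - 275*pi**2)/(125*pi**3)) - (0) = 48*(64 - 275*pi**2)/(125*pi**3).
So ∫_{-4}^{4} v(t) sin(5*pi*t/4) dt = 96*(64 - 275*pi**2)/(125*pi**3).
Hence Im(c_{5}) = (-1/8)·(96*(64 - 275*pi**2)/(125*pi**3)) = 12*(-64 + 275*pi**2)/(125*pi**3).

12*(-64 + 275*pi**2)/(125*pi**3)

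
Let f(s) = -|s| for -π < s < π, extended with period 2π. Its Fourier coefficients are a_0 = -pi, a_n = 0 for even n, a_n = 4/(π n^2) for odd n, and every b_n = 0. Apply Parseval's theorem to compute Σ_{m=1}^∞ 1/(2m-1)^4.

pi**4/96

Parseval: a_0^2/2 + Σ a_n^2 = (1/π) ∫_{-π}^{π} f(s)^2 ds = 2*pi**2/3.
Subtract a_0^2/2 = pi**2/2: Σ a_n^2 = pi**2/6.
Only odd n contribute, with a_n^2 = 16/(π^2 n^4), so Σ_{m≥1} 1/(2m-1)^4 = π^2·(pi**2/6)/16 = pi**4/96.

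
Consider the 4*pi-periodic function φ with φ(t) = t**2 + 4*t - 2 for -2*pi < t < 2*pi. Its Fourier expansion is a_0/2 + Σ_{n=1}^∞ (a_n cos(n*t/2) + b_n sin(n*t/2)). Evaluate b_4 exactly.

-4

b_4 = (1/(2*pi)) ∫_{-2*pi}^{2*pi} φ(t) sin(2*t) dt.
Integrating by parts twice (tabular method), an antiderivative of (t**2 + 4*t - 2) sin(2*t) is -t**2*cos(2*t)/2 + t*sin(2*t)/2 - 2*t*cos(2*t) + sin(2*t) + 5*cos(2*t)/4; evaluating from -2*pi to 2*pi: ∫_{-2*pi}^{2*pi} (t**2 + 4*t - 2) sin(2*t) dt = (-2*pi**2 - 4*pi + 5/4) - (-2*pi**2 + 5/4 + 4*pi) = -8*pi.
Hence b_4 = (1/(2*pi))·(-8*pi) = -4.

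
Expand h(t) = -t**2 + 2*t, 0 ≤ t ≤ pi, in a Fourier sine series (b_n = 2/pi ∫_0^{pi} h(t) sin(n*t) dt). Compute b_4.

-1 + pi/2

b_4 = 2/pi ∫_0^{pi} (-t**2 + 2*t) sin(4*t) dt.
Integrating by parts twice (tabular method), an antiderivative of (-t**2 + 2*t) sin(4*t) is t**2*cos(4*t)/4 - t*sin(4*t)/8 - t*cos(4*t)/2 + sin(4*t)/8 - cos(4*t)/32; evaluating from 0 to pi: ∫_{0}^{pi} (-t**2 + 2*t) sin(4*t) dt = (-pi/2 - 1/32 + pi**2/4) - (-1/32) = pi*(-2 + pi)/4.
Hence b_4 = (2/pi)·(pi*(-2 + pi)/4) = -1 + pi/2.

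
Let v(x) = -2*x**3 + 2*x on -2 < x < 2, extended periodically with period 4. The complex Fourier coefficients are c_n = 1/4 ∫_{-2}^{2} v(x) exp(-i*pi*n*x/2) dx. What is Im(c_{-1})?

Since v is real-valued, Im(c_{-1}) = -1/4 ∫_{-2}^{2} v(x) sin(-pi*x/2) dx = b_{1}/2.
v is odd and sin(-pi*x/2) is odd, so the integrand is even: ∫_{-2}^{2} v(x) sin(-pi*x/2) dx = 2∫_0^{2} v(x) sin(-pi*x/2) dx.
Integrating by parts three times (tabular method), an antiderivative of (-2*x**3 + 2*x) sin(-pi*x/2) is -4*x**3*cos(pi*x/2)/pi + 24*x**2*sin(pi*x/2)/pi**2 + 4*x*cos(pi*x/2)/pi + 96*x*cos(pi*x/2)/pi**3 - 192*sin(pi*x/2)/pi**4 - 8*sin(pi*x/2)/pi**2; evaluating from 0 to 2: ∫_{0}^{2} (-2*x**3 + 2*x) sin(-pi*x/2) dx = (-192/pi**3 + 24/pi) - (0) = -192/pi**3 + 24/pi.
So ∫_{-2}^{2} v(x) sin(-pi*x/2) dx = -384/pi**3 + 48/pi.
Hence Im(c_{-1}) = (-1/4)·(-384/pi**3 + 48/pi) = -12/pi + 96/pi**3.

-12/pi + 96/pi**3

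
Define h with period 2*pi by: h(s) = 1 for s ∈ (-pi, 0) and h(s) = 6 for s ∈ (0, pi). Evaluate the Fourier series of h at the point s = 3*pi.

7/2

s = 3*pi differs from s = pi by 1 full period(s), and the series is 2*pi-periodic.
At s = pi the one-sided limits are h(pi^-) = 6 and h(pi^+) = 1.
By Dirichlet's theorem the series converges to their average, [(6) + (1)]/2 = 7/2.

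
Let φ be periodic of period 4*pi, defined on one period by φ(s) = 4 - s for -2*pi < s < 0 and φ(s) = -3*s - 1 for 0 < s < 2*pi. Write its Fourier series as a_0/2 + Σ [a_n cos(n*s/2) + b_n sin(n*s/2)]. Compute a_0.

3 - 2*pi

a_0 = (1/(2*pi)) ∫_{-2*pi}^{2*pi} φ(s) ds = (1/(2*pi)) · (2*pi*(3 - 2*pi)) = 3 - 2*pi.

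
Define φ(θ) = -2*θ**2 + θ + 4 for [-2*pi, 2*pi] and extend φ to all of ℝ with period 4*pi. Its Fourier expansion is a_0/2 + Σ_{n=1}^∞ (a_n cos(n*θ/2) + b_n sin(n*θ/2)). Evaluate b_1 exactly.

4

b_1 = (1/(2*pi)) ∫_{-2*pi}^{2*pi} φ(θ) sin(θ/2) dθ.
Integrating by parts twice (tabular method), an antiderivative of (-2*θ**2 + θ + 4) sin(θ/2) is 4*θ**2*cos(θ/2) - 16*θ*sin(θ/2) - 2*θ*cos(θ/2) + 4*sin(θ/2) - 40*cos(θ/2); evaluating from -2*pi to 2*pi: ∫_{-2*pi}^{2*pi} (-2*θ**2 + θ + 4) sin(θ/2) dθ = (-16*pi**2 + 4*pi + 40) - (-16*pi**2 - 4*pi + 40) = 8*pi.
Hence b_1 = (1/(2*pi))·(8*pi) = 4.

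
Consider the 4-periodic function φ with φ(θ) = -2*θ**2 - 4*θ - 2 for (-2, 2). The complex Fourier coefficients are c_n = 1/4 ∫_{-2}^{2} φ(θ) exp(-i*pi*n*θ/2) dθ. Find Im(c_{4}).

Since φ is real-valued, Im(c_{4}) = -1/4 ∫_{-2}^{2} φ(θ) sin(2*pi*θ) dθ = -b_{4}/2.
Integrating by parts twice (tabular method), an antiderivative of (-2*θ**2 - 4*θ - 2) sin(2*pi*θ) is θ**2*cos(2*pi*θ)/pi - θ*sin(2*pi*θ)/pi**2 + 2*θ*cos(2*pi*θ)/pi - sin(2*pi*θ)/pi**2 - cos(2*pi*θ)/(2*pi**3) + cos(2*pi*θ)/pi; evaluating from -2 to 2: ∫_{-2}^{2} (-2*θ**2 - 4*θ - 2) sin(2*pi*θ) dθ = (-1/(2*pi**3) + 9/pi) - ((-1/2 + pi**2)/pi**3) = 8/pi.
Hence Im(c_{4}) = (-1/4)·(8/pi) = -2/pi.

-2/pi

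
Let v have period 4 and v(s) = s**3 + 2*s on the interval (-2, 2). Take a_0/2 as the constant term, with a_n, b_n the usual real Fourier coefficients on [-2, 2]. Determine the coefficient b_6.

-4/pi + 4/(9*pi**3)

b_6 = 1/2 ∫_{-2}^{2} v(s) sin(3*pi*s) ds.
v is odd and sin(3*pi*s) is odd, so the integrand is even and b_6 = ∫_0^{2} v(s) sin(3*pi*s) ds.
Integrating by parts three times (tabular method), an antiderivative of (s**3 + 2*s) sin(3*pi*s) is -s**3*cos(3*pi*s)/(3*pi) + s**2*sin(3*pi*s)/(3*pi**2) - 2*s*cos(3*pi*s)/(3*pi) + 2*s*cos(3*pi*s)/(9*pi**3) - 2*sin(3*pi*s)/(27*pi**4) + 2*sin(3*pi*s)/(9*pi**2); evaluating from 0 to 2: ∫_{0}^{2} (s**3 + 2*s) sin(3*pi*s) ds = (-4/pi + 4/(9*pi**3)) - (0) = -4/pi + 4/(9*pi**3).
Hence b_6 = -4/pi + 4/(9*pi**3).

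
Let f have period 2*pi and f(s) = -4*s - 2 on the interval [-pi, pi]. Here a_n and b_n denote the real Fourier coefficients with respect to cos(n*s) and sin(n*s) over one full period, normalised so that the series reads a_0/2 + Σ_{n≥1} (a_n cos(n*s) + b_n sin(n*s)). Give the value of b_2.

4

b_2 = 1/pi ∫_{-pi}^{pi} f(s) sin(2*s) ds.
Integrating by parts (boundary term plus one more integral), an antiderivative of (-4*s - 2) sin(2*s) is 2*s*cos(2*s) - sin(2*s) + cos(2*s); evaluating from -pi to pi: ∫_{-pi}^{pi} (-4*s - 2) sin(2*s) ds = (1 + 2*pi) - (1 - 2*pi) = 4*pi.
Hence b_2 = (1/pi)·(4*pi) = 4.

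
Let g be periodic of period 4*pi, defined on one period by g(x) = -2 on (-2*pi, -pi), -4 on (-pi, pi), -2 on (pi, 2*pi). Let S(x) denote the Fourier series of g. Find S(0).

-4

g is continuous at x = 0 with value -4, so the series converges to -4 there.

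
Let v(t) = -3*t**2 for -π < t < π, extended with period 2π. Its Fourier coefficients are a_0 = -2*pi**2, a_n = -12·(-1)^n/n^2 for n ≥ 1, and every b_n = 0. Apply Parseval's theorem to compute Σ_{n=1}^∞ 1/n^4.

pi**4/90

Parseval: a_0^2/2 + Σ a_n^2 = (1/π) ∫_{-π}^{π} v(t)^2 dt = 18*pi**4/5.
Subtract a_0^2/2 = 2*pi**4: Σ a_n^2 = 8*pi**4/5.
Since a_n^2 = 144/n^4, Σ 1/n^4 = pi**4/90.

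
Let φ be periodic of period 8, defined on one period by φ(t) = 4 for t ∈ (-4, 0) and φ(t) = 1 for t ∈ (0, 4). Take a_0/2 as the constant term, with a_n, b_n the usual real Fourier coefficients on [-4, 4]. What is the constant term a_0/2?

5/2

a_0 = 1/4 ∫_{-4}^{4} φ(t) dt = 1/4 · (20) = 5.
So the constant term a_0/2 = 5/2.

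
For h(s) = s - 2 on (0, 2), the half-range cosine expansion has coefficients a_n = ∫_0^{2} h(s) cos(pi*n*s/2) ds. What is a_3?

a_3 = ∫_0^{2} (s - 2) cos(3*pi*s/2) ds.
Integrating by parts (boundary term plus one more integral), an antiderivative of (s - 2) cos(3*pi*s/2) is 2*s*sin(3*pi*s/2)/(3*pi) - 4*sin(3*pi*s/2)/(3*pi) + 4*cos(3*pi*s/2)/(9*pi**2); evaluating from 0 to 2: ∫_{0}^{2} (s - 2) cos(3*pi*s/2) ds = (-4/(9*pi**2)) - (4/(9*pi**2)) = -8/(9*pi**2).
Hence a_3 = -8/(9*pi**2).

-8/(9*pi**2)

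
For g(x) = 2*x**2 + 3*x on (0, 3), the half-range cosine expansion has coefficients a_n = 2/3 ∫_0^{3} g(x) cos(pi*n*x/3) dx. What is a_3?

-12/pi**2

a_3 = 2/3 ∫_0^{3} (2*x**2 + 3*x) cos(pi*x) dx.
Integrating by parts twice (tabular method), an antiderivative of (2*x**2 + 3*x) cos(pi*x) is 2*x**2*sin(pi*x)/pi + 3*x*sin(pi*x)/pi + 4*x*cos(pi*x)/pi**2 - 4*sin(pi*x)/pi**3 + 3*cos(pi*x)/pi**2; evaluating from 0 to 3: ∫_{0}^{3} (2*x**2 + 3*x) cos(pi*x) dx = (-15/pi**2) - (3/pi**2) = -18/pi**2.
Hence a_3 = (2/3)·(-18/pi**2) = -12/pi**2.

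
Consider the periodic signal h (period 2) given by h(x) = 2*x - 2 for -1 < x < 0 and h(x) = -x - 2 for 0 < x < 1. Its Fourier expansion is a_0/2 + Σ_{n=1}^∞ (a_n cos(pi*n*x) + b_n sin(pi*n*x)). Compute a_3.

a_3 = ∫_{-1}^{1} h(x) cos(3*pi*x) dx.
Split the integral at the breakpoints.
Integrating by parts (boundary term plus one more integral), an antiderivative of (2*x - 2) cos(3*pi*x) is 2*x*sin(3*pi*x)/(3*pi) - 2*sin(3*pi*x)/(3*pi) + 2*cos(3*pi*x)/(9*pi**2); evaluating from -1 to 0: ∫_{-1}^{0} (2*x - 2) cos(3*pi*x) dx = (2/(9*pi**2)) - (-2/(9*pi**2)) = 4/(9*pi**2).
Integrating by parts (boundary term plus one more integral), an antiderivative of (-x - 2) cos(3*pi*x) is -x*sin(3*pi*x)/(3*pi) - 2*sin(3*pi*x)/(3*pi) - cos(3*pi*x)/(9*pi**2); evaluating from 0 to 1: ∫_{0}^{1} (-x - 2) cos(3*pi*x) dx = (1/(9*pi**2)) - (-1/(9*pi**2)) = 2/(9*pi**2).
Summing the pieces gives a_3 = 2/(3*pi**2).

2/(3*pi**2)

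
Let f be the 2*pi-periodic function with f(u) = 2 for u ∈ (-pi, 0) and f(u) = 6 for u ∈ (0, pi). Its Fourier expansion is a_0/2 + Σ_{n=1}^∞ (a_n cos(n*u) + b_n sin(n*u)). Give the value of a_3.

a_3 = 1/pi ∫_{-pi}^{pi} f(u) cos(3*u) du.
Split the integral at the breakpoints.
Directly, an antiderivative of (2) cos(3*u) is 2*sin(3*u)/3; evaluating from -pi to 0: ∫_{-pi}^{0} (2) cos(3*u) du = (0) - (0) = 0.
Directly, an antiderivative of (6) cos(3*u) is 2*sin(3*u); evaluating from 0 to pi: ∫_{0}^{pi} (6) cos(3*u) du = (0) - (0) = 0.
Summing the pieces and multiplying by (1/pi) gives a_3 = 0.

0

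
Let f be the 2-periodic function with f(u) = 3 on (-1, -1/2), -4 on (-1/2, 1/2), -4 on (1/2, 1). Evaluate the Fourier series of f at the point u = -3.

-1/2

u = -3 differs from u = -1 by -1 full period(s), and the series is 2-periodic.
At u = -1 the one-sided limits are f(-1^-) = -4 and f(-1^+) = 3.
By Dirichlet's theorem the series converges to their average, [(-4) + (3)]/2 = -1/2.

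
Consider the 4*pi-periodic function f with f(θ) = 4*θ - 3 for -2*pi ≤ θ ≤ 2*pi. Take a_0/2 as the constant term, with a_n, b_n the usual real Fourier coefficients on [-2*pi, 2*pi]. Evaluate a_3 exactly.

0

a_3 = (1/(2*pi)) ∫_{-2*pi}^{2*pi} f(θ) cos(3*θ/2) dθ.
Integrating by parts (boundary term plus one more integral), an antiderivative of (4*θ - 3) cos(3*θ/2) is 8*θ*sin(3*θ/2)/3 - 2*sin(3*θ/2) + 16*cos(3*θ/2)/9; evaluating from -2*pi to 2*pi: ∫_{-2*pi}^{2*pi} (4*θ - 3) cos(3*θ/2) dθ = (-16/9) - (-16/9) = 0.
Hence a_3 = (1/(2*pi))·(0) = 0.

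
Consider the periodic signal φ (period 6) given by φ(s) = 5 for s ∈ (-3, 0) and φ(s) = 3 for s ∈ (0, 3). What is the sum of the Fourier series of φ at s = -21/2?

3

s = -21/2 differs from s = 3/2 by -2 full period(s), and the series is 6-periodic.
φ is continuous at s = 3/2 with value 3, so the series converges to 3 there.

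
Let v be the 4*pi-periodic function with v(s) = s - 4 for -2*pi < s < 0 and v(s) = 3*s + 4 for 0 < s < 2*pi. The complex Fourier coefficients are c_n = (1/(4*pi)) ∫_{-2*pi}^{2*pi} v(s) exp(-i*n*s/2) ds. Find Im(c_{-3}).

Since v is real-valued, Im(c_{-3}) = -(1/(4*pi)) ∫_{-2*pi}^{2*pi} v(s) sin(-3*s/2) ds = b_{3}/2.
Split the integral at the breakpoints.
Integrating by parts (boundary term plus one more integral), an antiderivative of (s - 4) sin(-3*s/2) is 2*s*cos(3*s/2)/3 - 4*sin(3*s/2)/9 - 8*cos(3*s/2)/3; evaluating from -2*pi to 0: ∫_{-2*pi}^{0} (s - 4) sin(-3*s/2) ds = (-8/3) - (8/3 + 4*pi/3) = -16/3 - 4*pi/3.
Integrating by parts (boundary term plus one more integral), an antiderivative of (3*s + 4) sin(-3*s/2) is 2*s*cos(3*s/2) - 4*sin(3*s/2)/3 + 8*cos(3*s/2)/3; evaluating from 0 to 2*pi: ∫_{0}^{2*pi} (3*s + 4) sin(-3*s/2) ds = (-4*pi - 8/3) - (8/3) = -4*pi - 16/3.
So ∫_{-2*pi}^{2*pi} v(s) sin(-3*s/2) ds = -16*pi/3 - 32/3.
Hence Im(c_{-3}) = (-1/(4*pi))·(-16*pi/3 - 32/3) = 4*(2 + pi)/(3*pi).

4*(2 + pi)/(3*pi)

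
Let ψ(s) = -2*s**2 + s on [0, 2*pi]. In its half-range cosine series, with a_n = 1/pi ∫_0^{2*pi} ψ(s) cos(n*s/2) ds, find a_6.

a_6 = 1/pi ∫_0^{2*pi} (-2*s**2 + s) cos(3*s) ds.
Integrating by parts twice (tabular method), an antiderivative of (-2*s**2 + s) cos(3*s) is -2*s**2*sin(3*s)/3 + s*sin(3*s)/3 - 4*s*cos(3*s)/9 + 4*sin(3*s)/27 + cos(3*s)/9; evaluating from 0 to 2*pi: ∫_{0}^{2*pi} (-2*s**2 + s) cos(3*s) ds = (1/9 - 8*pi/9) - (1/9) = -8*pi/9.
Hence a_6 = (1/pi)·(-8*pi/9) = -8/9.

-8/9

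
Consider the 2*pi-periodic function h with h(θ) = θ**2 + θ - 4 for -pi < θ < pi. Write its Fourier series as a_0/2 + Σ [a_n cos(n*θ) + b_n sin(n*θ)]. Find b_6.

-1/3

b_6 = 1/pi ∫_{-pi}^{pi} h(θ) sin(6*θ) dθ.
Integrating by parts twice (tabular method), an antiderivative of (θ**2 + θ - 4) sin(6*θ) is -θ**2*cos(6*θ)/6 + θ*sin(6*θ)/18 - θ*cos(6*θ)/6 + sin(6*θ)/36 + 73*cos(6*θ)/108; evaluating from -pi to pi: ∫_{-pi}^{pi} (θ**2 + θ - 4) sin(6*θ) dθ = (-pi**2/6 - pi/6 + 73/108) - (-pi**2/6 + pi/6 + 73/108) = -pi/3.
Hence b_6 = (1/pi)·(-pi/3) = -1/3.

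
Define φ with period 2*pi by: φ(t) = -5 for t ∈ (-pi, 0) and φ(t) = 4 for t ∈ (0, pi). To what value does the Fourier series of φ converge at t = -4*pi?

t = -4*pi differs from t = 0 by -2 full period(s), and the series is 2*pi-periodic.
At t = 0 the one-sided limits are φ(0^-) = -5 and φ(0^+) = 4.
By Dirichlet's theorem the series converges to their average, [(-5) + (4)]/2 = -1/2.

-1/2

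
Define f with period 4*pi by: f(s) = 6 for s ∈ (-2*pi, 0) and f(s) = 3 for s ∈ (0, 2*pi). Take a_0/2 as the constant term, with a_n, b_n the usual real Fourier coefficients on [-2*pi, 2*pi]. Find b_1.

-6/pi

b_1 = (1/(2*pi)) ∫_{-2*pi}^{2*pi} f(s) sin(s/2) ds.
Split the integral at the breakpoints.
Directly, an antiderivative of (6) sin(s/2) is -12*cos(s/2); evaluating from -2*pi to 0: ∫_{-2*pi}^{0} (6) sin(s/2) ds = (-12) - (12) = -24.
Directly, an antiderivative of (3) sin(s/2) is -6*cos(s/2); evaluating from 0 to 2*pi: ∫_{0}^{2*pi} (3) sin(s/2) ds = (6) - (-6) = 12.
Summing the pieces and multiplying by (1/(2*pi)) gives b_1 = -6/pi.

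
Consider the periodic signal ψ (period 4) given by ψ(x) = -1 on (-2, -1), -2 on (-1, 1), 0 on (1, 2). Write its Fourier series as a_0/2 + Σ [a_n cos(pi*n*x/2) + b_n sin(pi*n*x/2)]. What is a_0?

-5/2

a_0 = 1/2 ∫_{-2}^{2} ψ(x) dx = 1/2 · (-5) = -5/2.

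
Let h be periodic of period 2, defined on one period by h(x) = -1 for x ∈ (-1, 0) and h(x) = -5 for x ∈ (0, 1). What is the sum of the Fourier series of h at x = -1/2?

-1

h is continuous at x = -1/2 with value -1, so the series converges to -1 there.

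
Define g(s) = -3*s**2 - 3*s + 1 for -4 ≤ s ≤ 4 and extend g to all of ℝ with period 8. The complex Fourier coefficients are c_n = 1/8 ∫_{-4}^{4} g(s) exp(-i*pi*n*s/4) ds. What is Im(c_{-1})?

-12/pi

Since g is real-valued, Im(c_{-1}) = -1/8 ∫_{-4}^{4} g(s) sin(-pi*s/4) ds = b_{1}/2.
Integrating by parts twice (tabular method), an antiderivative of (-3*s**2 - 3*s + 1) sin(-pi*s/4) is -12*s**2*cos(pi*s/4)/pi + 96*s*sin(pi*s/4)/pi**2 - 12*s*cos(pi*s/4)/pi + 48*sin(pi*s/4)/pi**2 + 4*cos(pi*s/4)/pi + 384*cos(pi*s/4)/pi**3; evaluating from -4 to 4: ∫_{-4}^{4} (-3*s**2 - 3*s + 1) sin(-pi*s/4) ds = (-384/pi**3 + 236/pi) - (-384/pi**3 + 140/pi) = 96/pi.
Hence Im(c_{-1}) = (-1/8)·(96/pi) = -12/pi.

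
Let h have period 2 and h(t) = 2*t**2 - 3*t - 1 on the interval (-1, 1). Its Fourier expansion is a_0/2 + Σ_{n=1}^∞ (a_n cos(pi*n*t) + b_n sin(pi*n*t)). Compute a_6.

2/(9*pi**2)

a_6 = ∫_{-1}^{1} h(t) cos(6*pi*t) dt.
Integrating by parts twice (tabular method), an antiderivative of (2*t**2 - 3*t - 1) cos(6*pi*t) is t**2*sin(6*pi*t)/(3*pi) - t*sin(6*pi*t)/(2*pi) + t*cos(6*pi*t)/(9*pi**2) - sin(6*pi*t)/(6*pi) - sin(6*pi*t)/(54*pi**3) - cos(6*pi*t)/(12*pi**2); evaluating from -1 to 1: ∫_{-1}^{1} (2*t**2 - 3*t - 1) cos(6*pi*t) dt = (1/(36*pi**2)) - (-7/(36*pi**2)) = 2/(9*pi**2).
Hence a_6 = 2/(9*pi**2).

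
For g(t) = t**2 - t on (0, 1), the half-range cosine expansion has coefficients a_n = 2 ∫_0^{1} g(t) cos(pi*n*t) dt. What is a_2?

pi**(-2)

a_2 = 2 ∫_0^{1} (t**2 - t) cos(2*pi*t) dt.
Integrating by parts twice (tabular method), an antiderivative of (t**2 - t) cos(2*pi*t) is t**2*sin(2*pi*t)/(2*pi) - t*sin(2*pi*t)/(2*pi) + t*cos(2*pi*t)/(2*pi**2) - sin(2*pi*t)/(4*pi**3) - cos(2*pi*t)/(4*pi**2); evaluating from 0 to 1: ∫_{0}^{1} (t**2 - t) cos(2*pi*t) dt = (1/(4*pi**2)) - (-1/(4*pi**2)) = 1/(2*pi**2).
Hence a_2 = 2·(1/(2*pi**2)) = pi**(-2).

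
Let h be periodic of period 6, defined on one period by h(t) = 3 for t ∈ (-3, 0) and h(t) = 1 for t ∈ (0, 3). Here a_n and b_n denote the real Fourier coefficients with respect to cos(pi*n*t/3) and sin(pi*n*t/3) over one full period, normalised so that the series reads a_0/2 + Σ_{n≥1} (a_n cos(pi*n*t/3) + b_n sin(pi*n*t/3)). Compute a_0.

4

a_0 = 1/3 ∫_{-3}^{3} h(t) dt = 1/3 · (12) = 4.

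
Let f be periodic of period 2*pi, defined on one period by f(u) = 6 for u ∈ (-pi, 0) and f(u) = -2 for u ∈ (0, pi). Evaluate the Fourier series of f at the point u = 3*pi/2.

u = 3*pi/2 differs from u = -pi/2 by 1 full period(s), and the series is 2*pi-periodic.
f is continuous at u = -pi/2 with value 6, so the series converges to 6 there.

6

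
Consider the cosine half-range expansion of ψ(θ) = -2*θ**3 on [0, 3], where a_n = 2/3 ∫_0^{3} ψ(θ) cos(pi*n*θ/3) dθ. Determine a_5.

324*(-4 + 25*pi**2)/(625*pi**4)

a_5 = 2/3 ∫_0^{3} (-2*θ**3) cos(5*pi*θ/3) dθ.
Integrating by parts three times (tabular method), an antiderivative of (-2*θ**3) cos(5*pi*θ/3) is -6*θ**3*sin(5*pi*θ/3)/(5*pi) - 54*θ**2*cos(5*pi*θ/3)/(25*pi**2) + 324*θ*sin(5*pi*θ/3)/(125*pi**3) + 972*cos(5*pi*θ/3)/(625*pi**4); evaluating from 0 to 3: ∫_{0}^{3} (-2*θ**3) cos(5*pi*θ/3) dθ = (486*(-2 + 25*pi**2)/(625*pi**4)) - (972/(625*pi**4)) = 486*(-4 + 25*pi**2)/(625*pi**4).
Hence a_5 = (2/3)·(486*(-4 + 25*pi**2)/(625*pi**4)) = 324*(-4 + 25*pi**2)/(625*pi**4).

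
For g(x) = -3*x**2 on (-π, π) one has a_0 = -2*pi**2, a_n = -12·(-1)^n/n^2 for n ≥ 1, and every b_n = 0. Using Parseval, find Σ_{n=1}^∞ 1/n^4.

pi**4/90

Parseval: a_0^2/2 + Σ a_n^2 = (1/π) ∫_{-π}^{π} g(x)^2 dx = 18*pi**4/5.
Subtract a_0^2/2 = 2*pi**4: Σ a_n^2 = 8*pi**4/5.
Since a_n^2 = 144/n^4, Σ 1/n^4 = pi**4/90.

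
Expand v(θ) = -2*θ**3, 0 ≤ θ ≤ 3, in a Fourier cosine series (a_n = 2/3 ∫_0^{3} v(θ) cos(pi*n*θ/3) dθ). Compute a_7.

a_7 = 2/3 ∫_0^{3} (-2*θ**3) cos(7*pi*θ/3) dθ.
Integrating by parts three times (tabular method), an antiderivative of (-2*θ**3) cos(7*pi*θ/3) is -6*θ**3*sin(7*pi*θ/3)/(7*pi) - 54*θ**2*cos(7*pi*θ/3)/(49*pi**2) + 324*θ*sin(7*pi*θ/3)/(343*pi**3) + 972*cos(7*pi*θ/3)/(2401*pi**4); evaluating from 0 to 3: ∫_{0}^{3} (-2*θ**3) cos(7*pi*θ/3) dθ = (486*(-2 + 49*pi**2)/(2401*pi**4)) - (972/(2401*pi**4)) = 486*(-4 + 49*pi**2)/(2401*pi**4).
Hence a_7 = (2/3)·(486*(-4 + 49*pi**2)/(2401*pi**4)) = 324*(-4 + 49*pi**2)/(2401*pi**4).

324*(-4 + 49*pi**2)/(2401*pi**4)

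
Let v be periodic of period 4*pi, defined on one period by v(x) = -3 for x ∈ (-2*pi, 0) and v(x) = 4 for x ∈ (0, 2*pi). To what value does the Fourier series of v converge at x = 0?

At x = 0 the one-sided limits are v(0^-) = -3 and v(0^+) = 4.
By Dirichlet's theorem the series converges to their average, [(-3) + (4)]/2 = 1/2.

1/2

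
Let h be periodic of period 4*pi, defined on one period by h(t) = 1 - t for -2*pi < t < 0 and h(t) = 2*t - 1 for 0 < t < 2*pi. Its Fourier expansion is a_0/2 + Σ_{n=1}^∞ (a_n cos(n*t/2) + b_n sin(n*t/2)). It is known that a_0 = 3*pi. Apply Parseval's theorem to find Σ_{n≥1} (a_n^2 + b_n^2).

-2*pi + 2 + 13*pi**2/6

Parseval: a_0^2/2 + Σ_{n≥1} (a_n^2+b_n^2) = (1/(2*pi)) ∫_{-2*pi}^{2*pi} h(t)^2 dt = -2*pi + 2 + 20*pi**2/3.
Subtract a_0^2/2 = 9*pi**2/2: Σ (a_n^2+b_n^2) = -2*pi + 2 + 13*pi**2/6.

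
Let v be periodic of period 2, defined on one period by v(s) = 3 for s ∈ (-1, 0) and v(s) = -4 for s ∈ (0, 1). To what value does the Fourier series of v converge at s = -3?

s = -3 differs from s = 1 by -2 full period(s), and the series is 2-periodic.
At s = 1 the one-sided limits are v(1^-) = -4 and v(1^+) = 3.
By Dirichlet's theorem the series converges to their average, [(-4) + (3)]/2 = -1/2.

-1/2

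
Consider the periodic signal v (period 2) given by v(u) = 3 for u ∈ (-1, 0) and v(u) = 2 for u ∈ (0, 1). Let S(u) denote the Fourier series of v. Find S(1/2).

v is continuous at u = 1/2 with value 2, so the series converges to 2 there.

2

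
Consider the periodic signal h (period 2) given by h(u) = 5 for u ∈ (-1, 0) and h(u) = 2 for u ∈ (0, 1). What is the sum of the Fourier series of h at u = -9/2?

5

u = -9/2 differs from u = -1/2 by -2 full period(s), and the series is 2-periodic.
h is continuous at u = -1/2 with value 5, so the series converges to 5 there.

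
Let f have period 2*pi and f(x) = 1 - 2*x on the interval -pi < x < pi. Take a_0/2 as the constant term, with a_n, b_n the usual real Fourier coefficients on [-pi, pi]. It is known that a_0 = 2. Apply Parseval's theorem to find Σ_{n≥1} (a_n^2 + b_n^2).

8*pi**2/3

Parseval: a_0^2/2 + Σ_{n≥1} (a_n^2+b_n^2) = 1/pi ∫_{-pi}^{pi} f(x)^2 dx = 2 + 8*pi**2/3.
Subtract a_0^2/2 = 2: Σ (a_n^2+b_n^2) = 8*pi**2/3.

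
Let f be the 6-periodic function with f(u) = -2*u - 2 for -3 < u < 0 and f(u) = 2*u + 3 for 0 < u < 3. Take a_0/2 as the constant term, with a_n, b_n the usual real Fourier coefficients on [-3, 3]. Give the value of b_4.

0

b_4 = 1/3 ∫_{-3}^{3} f(u) sin(4*pi*u/3) du.
Split the integral at the breakpoints.
Integrating by parts (boundary term plus one more integral), an antiderivative of (-2*u - 2) sin(4*pi*u/3) is 3*u*cos(4*pi*u/3)/(2*pi) - 9*sin(4*pi*u/3)/(8*pi**2) + 3*cos(4*pi*u/3)/(2*pi); evaluating from -3 to 0: ∫_{-3}^{0} (-2*u - 2) sin(4*pi*u/3) du = (3/(2*pi)) - (-3/pi) = 9/(2*pi).
Integrating by parts (boundary term plus one more integral), an antiderivative of (2*u + 3) sin(4*pi*u/3) is -3*u*cos(4*pi*u/3)/(2*pi) + 9*sin(4*pi*u/3)/(8*pi**2) - 9*cos(4*pi*u/3)/(4*pi); evaluating from 0 to 3: ∫_{0}^{3} (2*u + 3) sin(4*pi*u/3) du = (-27/(4*pi)) - (-9/(4*pi)) = -9/(2*pi).
Summing the pieces and multiplying by (1/3) gives b_4 = 0.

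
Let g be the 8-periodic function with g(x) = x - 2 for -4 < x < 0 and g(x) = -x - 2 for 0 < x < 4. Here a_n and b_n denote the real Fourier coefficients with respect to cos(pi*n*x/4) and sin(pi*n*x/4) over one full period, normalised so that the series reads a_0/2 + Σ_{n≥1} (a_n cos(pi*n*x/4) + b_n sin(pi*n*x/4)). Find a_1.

16/pi**2

a_1 = 1/4 ∫_{-4}^{4} g(x) cos(pi*x/4) dx.
g is even and cos(pi*x/4) is even, so the integrand is even and a_1 = 1/2 ∫_0^{4} g(x) cos(pi*x/4) dx.
Integrating by parts (boundary term plus one more integral), an antiderivative of (-x - 2) cos(pi*x/4) is -4*x*sin(pi*x/4)/pi - 8*sin(pi*x/4)/pi - 16*cos(pi*x/4)/pi**2; evaluating from 0 to 4: ∫_{0}^{4} (-x - 2) cos(pi*x/4) dx = (16/pi**2) - (-16/pi**2) = 32/pi**2.
Hence a_1 = (1/2)·(32/pi**2) = 16/pi**2.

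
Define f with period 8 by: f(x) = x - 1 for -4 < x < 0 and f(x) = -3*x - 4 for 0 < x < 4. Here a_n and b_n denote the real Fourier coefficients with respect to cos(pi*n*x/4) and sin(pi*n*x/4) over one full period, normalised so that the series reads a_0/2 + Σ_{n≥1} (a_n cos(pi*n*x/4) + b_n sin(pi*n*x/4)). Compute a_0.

-13

a_0 = 1/4 ∫_{-4}^{4} f(x) dx = 1/4 · (-52) = -13.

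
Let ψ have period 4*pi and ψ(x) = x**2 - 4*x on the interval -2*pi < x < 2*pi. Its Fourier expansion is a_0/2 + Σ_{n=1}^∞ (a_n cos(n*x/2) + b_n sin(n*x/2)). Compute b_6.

b_6 = (1/(2*pi)) ∫_{-2*pi}^{2*pi} ψ(x) sin(3*x) dx.
Integrating by parts twice (tabular method), an antiderivative of (x**2 - 4*x) sin(3*x) is -x**2*cos(3*x)/3 + 2*x*sin(3*x)/9 + 4*x*cos(3*x)/3 - 4*sin(3*x)/9 + 2*cos(3*x)/27; evaluating from -2*pi to 2*pi: ∫_{-2*pi}^{2*pi} (x**2 - 4*x) sin(3*x) dx = (-4*pi**2/3 + 2/27 + 8*pi/3) - (-4*pi**2/3 - 8*pi/3 + 2/27) = 16*pi/3.
Hence b_6 = (1/(2*pi))·(16*pi/3) = 8/3.

8/3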